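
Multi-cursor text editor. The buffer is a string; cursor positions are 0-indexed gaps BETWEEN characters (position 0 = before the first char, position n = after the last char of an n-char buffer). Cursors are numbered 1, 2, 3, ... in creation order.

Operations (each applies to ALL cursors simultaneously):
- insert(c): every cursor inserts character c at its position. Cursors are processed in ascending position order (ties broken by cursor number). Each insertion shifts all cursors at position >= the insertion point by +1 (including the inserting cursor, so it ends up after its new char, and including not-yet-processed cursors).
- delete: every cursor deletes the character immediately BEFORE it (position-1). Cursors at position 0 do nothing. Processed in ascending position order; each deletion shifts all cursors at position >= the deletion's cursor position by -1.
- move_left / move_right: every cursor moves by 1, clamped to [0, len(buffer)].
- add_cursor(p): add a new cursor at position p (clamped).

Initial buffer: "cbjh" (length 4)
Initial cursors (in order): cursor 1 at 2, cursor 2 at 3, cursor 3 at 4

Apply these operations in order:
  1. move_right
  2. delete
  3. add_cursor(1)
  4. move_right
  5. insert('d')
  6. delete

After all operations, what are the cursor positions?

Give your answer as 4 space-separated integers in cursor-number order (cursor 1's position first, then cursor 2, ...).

After op 1 (move_right): buffer="cbjh" (len 4), cursors c1@3 c2@4 c3@4, authorship ....
After op 2 (delete): buffer="c" (len 1), cursors c1@1 c2@1 c3@1, authorship .
After op 3 (add_cursor(1)): buffer="c" (len 1), cursors c1@1 c2@1 c3@1 c4@1, authorship .
After op 4 (move_right): buffer="c" (len 1), cursors c1@1 c2@1 c3@1 c4@1, authorship .
After op 5 (insert('d')): buffer="cdddd" (len 5), cursors c1@5 c2@5 c3@5 c4@5, authorship .1234
After op 6 (delete): buffer="c" (len 1), cursors c1@1 c2@1 c3@1 c4@1, authorship .

Answer: 1 1 1 1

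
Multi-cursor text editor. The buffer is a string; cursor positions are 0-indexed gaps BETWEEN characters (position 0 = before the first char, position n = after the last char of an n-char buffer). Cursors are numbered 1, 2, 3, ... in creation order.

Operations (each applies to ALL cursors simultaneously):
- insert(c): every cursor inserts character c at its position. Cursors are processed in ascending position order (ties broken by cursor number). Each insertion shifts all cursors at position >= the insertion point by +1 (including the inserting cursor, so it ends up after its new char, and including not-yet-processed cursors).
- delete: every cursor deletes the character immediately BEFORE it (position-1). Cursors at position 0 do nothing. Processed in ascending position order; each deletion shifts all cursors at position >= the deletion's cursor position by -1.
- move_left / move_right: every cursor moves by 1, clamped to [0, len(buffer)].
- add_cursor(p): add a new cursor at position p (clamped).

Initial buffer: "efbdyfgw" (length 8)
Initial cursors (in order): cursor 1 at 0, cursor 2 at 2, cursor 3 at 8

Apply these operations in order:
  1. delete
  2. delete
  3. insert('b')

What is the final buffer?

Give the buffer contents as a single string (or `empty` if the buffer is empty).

Answer: bbbdyfb

Derivation:
After op 1 (delete): buffer="ebdyfg" (len 6), cursors c1@0 c2@1 c3@6, authorship ......
After op 2 (delete): buffer="bdyf" (len 4), cursors c1@0 c2@0 c3@4, authorship ....
After op 3 (insert('b')): buffer="bbbdyfb" (len 7), cursors c1@2 c2@2 c3@7, authorship 12....3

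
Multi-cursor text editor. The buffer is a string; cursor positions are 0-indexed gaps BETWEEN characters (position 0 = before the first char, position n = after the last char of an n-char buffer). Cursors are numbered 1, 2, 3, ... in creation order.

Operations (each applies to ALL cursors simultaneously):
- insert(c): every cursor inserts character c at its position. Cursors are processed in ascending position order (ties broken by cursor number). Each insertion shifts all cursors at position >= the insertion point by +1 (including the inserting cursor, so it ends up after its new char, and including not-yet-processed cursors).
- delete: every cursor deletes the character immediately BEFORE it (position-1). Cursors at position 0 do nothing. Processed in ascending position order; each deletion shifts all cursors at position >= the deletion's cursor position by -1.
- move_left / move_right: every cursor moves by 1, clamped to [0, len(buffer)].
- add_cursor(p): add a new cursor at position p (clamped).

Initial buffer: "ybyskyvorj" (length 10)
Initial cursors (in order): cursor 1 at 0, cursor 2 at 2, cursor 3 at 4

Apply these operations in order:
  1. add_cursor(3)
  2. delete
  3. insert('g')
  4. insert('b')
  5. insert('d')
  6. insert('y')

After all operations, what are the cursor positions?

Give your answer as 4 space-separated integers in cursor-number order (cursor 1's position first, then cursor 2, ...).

After op 1 (add_cursor(3)): buffer="ybyskyvorj" (len 10), cursors c1@0 c2@2 c4@3 c3@4, authorship ..........
After op 2 (delete): buffer="ykyvorj" (len 7), cursors c1@0 c2@1 c3@1 c4@1, authorship .......
After op 3 (insert('g')): buffer="gygggkyvorj" (len 11), cursors c1@1 c2@5 c3@5 c4@5, authorship 1.234......
After op 4 (insert('b')): buffer="gbygggbbbkyvorj" (len 15), cursors c1@2 c2@9 c3@9 c4@9, authorship 11.234234......
After op 5 (insert('d')): buffer="gbdygggbbbdddkyvorj" (len 19), cursors c1@3 c2@13 c3@13 c4@13, authorship 111.234234234......
After op 6 (insert('y')): buffer="gbdyygggbbbdddyyykyvorj" (len 23), cursors c1@4 c2@17 c3@17 c4@17, authorship 1111.234234234234......

Answer: 4 17 17 17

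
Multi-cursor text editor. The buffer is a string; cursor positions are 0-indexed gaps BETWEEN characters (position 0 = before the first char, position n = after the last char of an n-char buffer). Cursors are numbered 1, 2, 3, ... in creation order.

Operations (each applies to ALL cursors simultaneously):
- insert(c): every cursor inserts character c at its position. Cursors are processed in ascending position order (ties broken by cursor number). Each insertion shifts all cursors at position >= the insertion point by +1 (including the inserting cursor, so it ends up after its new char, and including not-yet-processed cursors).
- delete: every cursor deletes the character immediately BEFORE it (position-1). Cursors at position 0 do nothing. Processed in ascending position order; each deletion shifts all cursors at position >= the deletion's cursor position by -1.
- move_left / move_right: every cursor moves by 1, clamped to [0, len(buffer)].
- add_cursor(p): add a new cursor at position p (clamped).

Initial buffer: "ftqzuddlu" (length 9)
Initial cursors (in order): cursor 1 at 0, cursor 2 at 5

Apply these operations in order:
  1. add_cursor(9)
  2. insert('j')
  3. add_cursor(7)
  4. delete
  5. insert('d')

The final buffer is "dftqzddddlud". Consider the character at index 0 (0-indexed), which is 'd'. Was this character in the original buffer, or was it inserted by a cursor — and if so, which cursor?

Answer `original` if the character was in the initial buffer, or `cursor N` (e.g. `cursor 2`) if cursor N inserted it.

After op 1 (add_cursor(9)): buffer="ftqzuddlu" (len 9), cursors c1@0 c2@5 c3@9, authorship .........
After op 2 (insert('j')): buffer="jftqzujddluj" (len 12), cursors c1@1 c2@7 c3@12, authorship 1.....2....3
After op 3 (add_cursor(7)): buffer="jftqzujddluj" (len 12), cursors c1@1 c2@7 c4@7 c3@12, authorship 1.....2....3
After op 4 (delete): buffer="ftqzddlu" (len 8), cursors c1@0 c2@4 c4@4 c3@8, authorship ........
After op 5 (insert('d')): buffer="dftqzddddlud" (len 12), cursors c1@1 c2@7 c4@7 c3@12, authorship 1....24....3
Authorship (.=original, N=cursor N): 1 . . . . 2 4 . . . . 3
Index 0: author = 1

Answer: cursor 1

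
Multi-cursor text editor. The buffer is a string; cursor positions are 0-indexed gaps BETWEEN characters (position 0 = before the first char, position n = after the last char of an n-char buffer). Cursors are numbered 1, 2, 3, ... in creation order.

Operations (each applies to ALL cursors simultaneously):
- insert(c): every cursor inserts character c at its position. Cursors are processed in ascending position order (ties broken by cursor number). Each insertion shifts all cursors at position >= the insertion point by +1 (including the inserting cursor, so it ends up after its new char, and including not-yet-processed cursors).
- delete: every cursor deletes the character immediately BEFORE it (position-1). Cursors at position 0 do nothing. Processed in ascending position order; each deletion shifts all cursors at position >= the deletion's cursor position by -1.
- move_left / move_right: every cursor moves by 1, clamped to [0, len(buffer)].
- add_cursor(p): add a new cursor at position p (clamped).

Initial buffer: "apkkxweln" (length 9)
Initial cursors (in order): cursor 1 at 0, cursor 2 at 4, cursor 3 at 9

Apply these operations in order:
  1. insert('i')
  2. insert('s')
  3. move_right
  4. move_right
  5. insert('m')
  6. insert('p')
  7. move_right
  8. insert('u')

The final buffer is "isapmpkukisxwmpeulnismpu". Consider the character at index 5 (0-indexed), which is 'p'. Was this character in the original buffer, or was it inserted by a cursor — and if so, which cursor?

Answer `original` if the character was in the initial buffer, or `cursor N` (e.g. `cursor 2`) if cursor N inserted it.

After op 1 (insert('i')): buffer="iapkkixwelni" (len 12), cursors c1@1 c2@6 c3@12, authorship 1....2.....3
After op 2 (insert('s')): buffer="isapkkisxwelnis" (len 15), cursors c1@2 c2@8 c3@15, authorship 11....22.....33
After op 3 (move_right): buffer="isapkkisxwelnis" (len 15), cursors c1@3 c2@9 c3@15, authorship 11....22.....33
After op 4 (move_right): buffer="isapkkisxwelnis" (len 15), cursors c1@4 c2@10 c3@15, authorship 11....22.....33
After op 5 (insert('m')): buffer="isapmkkisxwmelnism" (len 18), cursors c1@5 c2@12 c3@18, authorship 11..1..22..2...333
After op 6 (insert('p')): buffer="isapmpkkisxwmpelnismp" (len 21), cursors c1@6 c2@14 c3@21, authorship 11..11..22..22...3333
After op 7 (move_right): buffer="isapmpkkisxwmpelnismp" (len 21), cursors c1@7 c2@15 c3@21, authorship 11..11..22..22...3333
After op 8 (insert('u')): buffer="isapmpkukisxwmpeulnismpu" (len 24), cursors c1@8 c2@17 c3@24, authorship 11..11.1.22..22.2..33333
Authorship (.=original, N=cursor N): 1 1 . . 1 1 . 1 . 2 2 . . 2 2 . 2 . . 3 3 3 3 3
Index 5: author = 1

Answer: cursor 1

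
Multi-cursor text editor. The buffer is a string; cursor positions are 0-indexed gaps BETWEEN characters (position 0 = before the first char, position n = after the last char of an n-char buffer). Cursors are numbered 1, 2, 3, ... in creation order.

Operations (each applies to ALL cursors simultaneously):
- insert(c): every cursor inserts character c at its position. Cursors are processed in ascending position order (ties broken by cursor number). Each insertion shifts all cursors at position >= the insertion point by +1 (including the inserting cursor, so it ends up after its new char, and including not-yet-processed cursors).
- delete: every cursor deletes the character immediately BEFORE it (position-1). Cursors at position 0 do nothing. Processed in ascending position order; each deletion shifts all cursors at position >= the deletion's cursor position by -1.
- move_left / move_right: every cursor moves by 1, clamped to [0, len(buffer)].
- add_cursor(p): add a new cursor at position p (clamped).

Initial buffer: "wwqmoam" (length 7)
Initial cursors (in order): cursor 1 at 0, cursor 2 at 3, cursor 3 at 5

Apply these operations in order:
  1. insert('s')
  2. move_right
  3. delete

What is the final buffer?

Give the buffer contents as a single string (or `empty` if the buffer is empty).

Answer: swqsosm

Derivation:
After op 1 (insert('s')): buffer="swwqsmosam" (len 10), cursors c1@1 c2@5 c3@8, authorship 1...2..3..
After op 2 (move_right): buffer="swwqsmosam" (len 10), cursors c1@2 c2@6 c3@9, authorship 1...2..3..
After op 3 (delete): buffer="swqsosm" (len 7), cursors c1@1 c2@4 c3@6, authorship 1..2.3.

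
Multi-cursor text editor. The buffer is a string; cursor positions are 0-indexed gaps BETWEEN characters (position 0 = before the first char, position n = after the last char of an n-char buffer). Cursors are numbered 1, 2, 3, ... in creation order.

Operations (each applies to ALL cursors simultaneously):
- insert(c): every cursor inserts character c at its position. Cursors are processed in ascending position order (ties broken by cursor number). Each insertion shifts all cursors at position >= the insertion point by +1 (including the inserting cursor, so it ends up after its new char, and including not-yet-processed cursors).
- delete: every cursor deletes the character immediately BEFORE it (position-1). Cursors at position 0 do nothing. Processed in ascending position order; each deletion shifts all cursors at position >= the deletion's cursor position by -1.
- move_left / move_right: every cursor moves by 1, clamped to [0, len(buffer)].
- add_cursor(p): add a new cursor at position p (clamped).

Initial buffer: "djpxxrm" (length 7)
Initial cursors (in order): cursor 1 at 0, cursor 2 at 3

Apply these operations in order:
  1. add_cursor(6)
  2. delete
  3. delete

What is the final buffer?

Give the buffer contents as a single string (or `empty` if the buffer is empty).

Answer: dxm

Derivation:
After op 1 (add_cursor(6)): buffer="djpxxrm" (len 7), cursors c1@0 c2@3 c3@6, authorship .......
After op 2 (delete): buffer="djxxm" (len 5), cursors c1@0 c2@2 c3@4, authorship .....
After op 3 (delete): buffer="dxm" (len 3), cursors c1@0 c2@1 c3@2, authorship ...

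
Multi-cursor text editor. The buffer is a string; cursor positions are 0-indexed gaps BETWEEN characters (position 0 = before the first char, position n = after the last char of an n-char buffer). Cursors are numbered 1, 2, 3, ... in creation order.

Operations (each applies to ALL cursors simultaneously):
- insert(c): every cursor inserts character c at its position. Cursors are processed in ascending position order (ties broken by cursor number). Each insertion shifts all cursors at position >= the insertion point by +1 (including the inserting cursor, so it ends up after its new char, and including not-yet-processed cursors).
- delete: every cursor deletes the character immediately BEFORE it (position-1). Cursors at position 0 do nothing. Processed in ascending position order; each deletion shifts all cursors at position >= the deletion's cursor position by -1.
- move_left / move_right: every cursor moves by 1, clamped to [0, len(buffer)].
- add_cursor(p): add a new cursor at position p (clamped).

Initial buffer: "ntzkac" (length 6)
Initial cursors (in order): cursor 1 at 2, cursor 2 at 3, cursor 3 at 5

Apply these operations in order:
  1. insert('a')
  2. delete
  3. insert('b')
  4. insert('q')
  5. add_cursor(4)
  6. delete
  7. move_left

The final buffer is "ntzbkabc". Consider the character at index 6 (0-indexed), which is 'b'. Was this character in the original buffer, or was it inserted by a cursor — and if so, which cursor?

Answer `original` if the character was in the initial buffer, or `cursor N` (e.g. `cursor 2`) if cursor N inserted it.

After op 1 (insert('a')): buffer="ntazakaac" (len 9), cursors c1@3 c2@5 c3@8, authorship ..1.2..3.
After op 2 (delete): buffer="ntzkac" (len 6), cursors c1@2 c2@3 c3@5, authorship ......
After op 3 (insert('b')): buffer="ntbzbkabc" (len 9), cursors c1@3 c2@5 c3@8, authorship ..1.2..3.
After op 4 (insert('q')): buffer="ntbqzbqkabqc" (len 12), cursors c1@4 c2@7 c3@11, authorship ..11.22..33.
After op 5 (add_cursor(4)): buffer="ntbqzbqkabqc" (len 12), cursors c1@4 c4@4 c2@7 c3@11, authorship ..11.22..33.
After op 6 (delete): buffer="ntzbkabc" (len 8), cursors c1@2 c4@2 c2@4 c3@7, authorship ...2..3.
After op 7 (move_left): buffer="ntzbkabc" (len 8), cursors c1@1 c4@1 c2@3 c3@6, authorship ...2..3.
Authorship (.=original, N=cursor N): . . . 2 . . 3 .
Index 6: author = 3

Answer: cursor 3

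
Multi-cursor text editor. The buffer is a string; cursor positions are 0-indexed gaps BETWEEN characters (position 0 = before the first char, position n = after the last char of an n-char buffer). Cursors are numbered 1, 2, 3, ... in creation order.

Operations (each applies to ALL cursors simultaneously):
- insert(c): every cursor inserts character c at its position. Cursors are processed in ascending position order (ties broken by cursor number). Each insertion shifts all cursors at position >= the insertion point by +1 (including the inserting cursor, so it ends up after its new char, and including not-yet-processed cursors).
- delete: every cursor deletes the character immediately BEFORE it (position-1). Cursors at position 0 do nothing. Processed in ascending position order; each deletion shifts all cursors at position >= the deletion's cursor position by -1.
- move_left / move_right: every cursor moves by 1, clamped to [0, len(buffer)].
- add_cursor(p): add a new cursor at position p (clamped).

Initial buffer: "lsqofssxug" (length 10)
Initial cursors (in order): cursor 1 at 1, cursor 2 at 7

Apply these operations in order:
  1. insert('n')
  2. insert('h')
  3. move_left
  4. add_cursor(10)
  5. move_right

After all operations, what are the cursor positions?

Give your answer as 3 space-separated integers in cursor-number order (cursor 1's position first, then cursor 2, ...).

After op 1 (insert('n')): buffer="lnsqofssnxug" (len 12), cursors c1@2 c2@9, authorship .1......2...
After op 2 (insert('h')): buffer="lnhsqofssnhxug" (len 14), cursors c1@3 c2@11, authorship .11......22...
After op 3 (move_left): buffer="lnhsqofssnhxug" (len 14), cursors c1@2 c2@10, authorship .11......22...
After op 4 (add_cursor(10)): buffer="lnhsqofssnhxug" (len 14), cursors c1@2 c2@10 c3@10, authorship .11......22...
After op 5 (move_right): buffer="lnhsqofssnhxug" (len 14), cursors c1@3 c2@11 c3@11, authorship .11......22...

Answer: 3 11 11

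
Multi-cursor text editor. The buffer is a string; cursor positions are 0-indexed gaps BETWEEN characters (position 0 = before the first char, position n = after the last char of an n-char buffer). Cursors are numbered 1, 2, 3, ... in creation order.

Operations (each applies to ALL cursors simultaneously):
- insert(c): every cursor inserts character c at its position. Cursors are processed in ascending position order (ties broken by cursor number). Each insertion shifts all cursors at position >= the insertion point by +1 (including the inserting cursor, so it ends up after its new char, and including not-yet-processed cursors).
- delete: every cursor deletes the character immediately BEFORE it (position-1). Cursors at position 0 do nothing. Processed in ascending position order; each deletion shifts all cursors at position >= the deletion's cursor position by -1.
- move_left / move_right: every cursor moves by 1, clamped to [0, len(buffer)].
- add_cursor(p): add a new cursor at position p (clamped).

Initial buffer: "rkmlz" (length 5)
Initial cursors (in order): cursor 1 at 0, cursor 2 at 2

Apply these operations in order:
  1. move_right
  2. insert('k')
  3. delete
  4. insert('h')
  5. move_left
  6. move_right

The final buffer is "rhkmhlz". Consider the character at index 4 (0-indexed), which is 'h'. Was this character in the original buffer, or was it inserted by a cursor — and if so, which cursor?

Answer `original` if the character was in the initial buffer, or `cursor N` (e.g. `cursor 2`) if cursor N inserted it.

After op 1 (move_right): buffer="rkmlz" (len 5), cursors c1@1 c2@3, authorship .....
After op 2 (insert('k')): buffer="rkkmklz" (len 7), cursors c1@2 c2@5, authorship .1..2..
After op 3 (delete): buffer="rkmlz" (len 5), cursors c1@1 c2@3, authorship .....
After op 4 (insert('h')): buffer="rhkmhlz" (len 7), cursors c1@2 c2@5, authorship .1..2..
After op 5 (move_left): buffer="rhkmhlz" (len 7), cursors c1@1 c2@4, authorship .1..2..
After op 6 (move_right): buffer="rhkmhlz" (len 7), cursors c1@2 c2@5, authorship .1..2..
Authorship (.=original, N=cursor N): . 1 . . 2 . .
Index 4: author = 2

Answer: cursor 2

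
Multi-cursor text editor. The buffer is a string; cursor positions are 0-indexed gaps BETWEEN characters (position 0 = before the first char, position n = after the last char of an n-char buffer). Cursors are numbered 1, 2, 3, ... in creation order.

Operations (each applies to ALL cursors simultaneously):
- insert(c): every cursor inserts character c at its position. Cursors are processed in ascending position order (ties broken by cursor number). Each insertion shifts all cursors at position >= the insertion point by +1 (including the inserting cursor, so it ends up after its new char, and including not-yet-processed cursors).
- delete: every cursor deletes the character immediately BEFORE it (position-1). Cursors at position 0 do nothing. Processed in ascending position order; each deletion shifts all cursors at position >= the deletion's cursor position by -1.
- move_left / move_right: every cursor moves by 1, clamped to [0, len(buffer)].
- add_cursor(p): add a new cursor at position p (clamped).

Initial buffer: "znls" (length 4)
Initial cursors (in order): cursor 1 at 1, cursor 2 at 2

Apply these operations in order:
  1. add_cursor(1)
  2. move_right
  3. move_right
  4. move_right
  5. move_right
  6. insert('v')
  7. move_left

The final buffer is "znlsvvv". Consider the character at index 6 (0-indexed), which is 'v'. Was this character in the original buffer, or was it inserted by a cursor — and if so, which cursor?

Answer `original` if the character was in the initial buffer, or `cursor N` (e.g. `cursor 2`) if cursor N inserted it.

After op 1 (add_cursor(1)): buffer="znls" (len 4), cursors c1@1 c3@1 c2@2, authorship ....
After op 2 (move_right): buffer="znls" (len 4), cursors c1@2 c3@2 c2@3, authorship ....
After op 3 (move_right): buffer="znls" (len 4), cursors c1@3 c3@3 c2@4, authorship ....
After op 4 (move_right): buffer="znls" (len 4), cursors c1@4 c2@4 c3@4, authorship ....
After op 5 (move_right): buffer="znls" (len 4), cursors c1@4 c2@4 c3@4, authorship ....
After op 6 (insert('v')): buffer="znlsvvv" (len 7), cursors c1@7 c2@7 c3@7, authorship ....123
After op 7 (move_left): buffer="znlsvvv" (len 7), cursors c1@6 c2@6 c3@6, authorship ....123
Authorship (.=original, N=cursor N): . . . . 1 2 3
Index 6: author = 3

Answer: cursor 3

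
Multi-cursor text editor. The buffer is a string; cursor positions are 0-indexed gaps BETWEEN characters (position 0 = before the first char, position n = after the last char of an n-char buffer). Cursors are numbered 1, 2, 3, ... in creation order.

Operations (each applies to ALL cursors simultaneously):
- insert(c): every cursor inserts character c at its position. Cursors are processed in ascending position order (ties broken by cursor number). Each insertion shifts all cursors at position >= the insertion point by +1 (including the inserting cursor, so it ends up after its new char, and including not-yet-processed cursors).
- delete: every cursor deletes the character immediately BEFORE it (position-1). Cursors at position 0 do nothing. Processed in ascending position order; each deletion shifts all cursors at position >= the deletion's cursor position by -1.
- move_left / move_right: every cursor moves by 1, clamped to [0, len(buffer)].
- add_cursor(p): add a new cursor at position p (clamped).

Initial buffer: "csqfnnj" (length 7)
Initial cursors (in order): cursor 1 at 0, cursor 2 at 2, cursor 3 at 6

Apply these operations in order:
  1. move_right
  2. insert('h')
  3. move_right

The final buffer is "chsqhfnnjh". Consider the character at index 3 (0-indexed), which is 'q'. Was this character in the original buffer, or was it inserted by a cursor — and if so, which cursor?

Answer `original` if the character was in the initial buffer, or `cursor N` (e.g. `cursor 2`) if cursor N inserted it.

After op 1 (move_right): buffer="csqfnnj" (len 7), cursors c1@1 c2@3 c3@7, authorship .......
After op 2 (insert('h')): buffer="chsqhfnnjh" (len 10), cursors c1@2 c2@5 c3@10, authorship .1..2....3
After op 3 (move_right): buffer="chsqhfnnjh" (len 10), cursors c1@3 c2@6 c3@10, authorship .1..2....3
Authorship (.=original, N=cursor N): . 1 . . 2 . . . . 3
Index 3: author = original

Answer: original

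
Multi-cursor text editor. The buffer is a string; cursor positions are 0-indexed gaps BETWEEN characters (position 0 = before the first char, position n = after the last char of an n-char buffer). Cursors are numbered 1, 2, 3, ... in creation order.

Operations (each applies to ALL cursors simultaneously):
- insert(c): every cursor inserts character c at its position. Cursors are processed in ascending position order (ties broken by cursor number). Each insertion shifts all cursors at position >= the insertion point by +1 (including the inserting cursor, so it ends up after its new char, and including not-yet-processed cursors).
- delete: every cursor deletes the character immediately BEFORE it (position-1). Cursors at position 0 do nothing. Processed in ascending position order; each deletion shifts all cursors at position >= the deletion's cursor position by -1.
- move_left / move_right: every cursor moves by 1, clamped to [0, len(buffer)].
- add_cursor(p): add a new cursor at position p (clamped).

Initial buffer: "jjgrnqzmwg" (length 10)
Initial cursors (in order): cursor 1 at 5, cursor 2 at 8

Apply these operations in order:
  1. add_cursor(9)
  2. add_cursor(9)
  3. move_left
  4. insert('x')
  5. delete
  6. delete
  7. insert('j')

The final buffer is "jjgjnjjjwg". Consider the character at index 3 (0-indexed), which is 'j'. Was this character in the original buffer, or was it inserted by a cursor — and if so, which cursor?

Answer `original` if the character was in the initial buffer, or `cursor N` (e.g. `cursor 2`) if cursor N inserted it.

Answer: cursor 1

Derivation:
After op 1 (add_cursor(9)): buffer="jjgrnqzmwg" (len 10), cursors c1@5 c2@8 c3@9, authorship ..........
After op 2 (add_cursor(9)): buffer="jjgrnqzmwg" (len 10), cursors c1@5 c2@8 c3@9 c4@9, authorship ..........
After op 3 (move_left): buffer="jjgrnqzmwg" (len 10), cursors c1@4 c2@7 c3@8 c4@8, authorship ..........
After op 4 (insert('x')): buffer="jjgrxnqzxmxxwg" (len 14), cursors c1@5 c2@9 c3@12 c4@12, authorship ....1...2.34..
After op 5 (delete): buffer="jjgrnqzmwg" (len 10), cursors c1@4 c2@7 c3@8 c4@8, authorship ..........
After op 6 (delete): buffer="jjgnwg" (len 6), cursors c1@3 c2@4 c3@4 c4@4, authorship ......
After op 7 (insert('j')): buffer="jjgjnjjjwg" (len 10), cursors c1@4 c2@8 c3@8 c4@8, authorship ...1.234..
Authorship (.=original, N=cursor N): . . . 1 . 2 3 4 . .
Index 3: author = 1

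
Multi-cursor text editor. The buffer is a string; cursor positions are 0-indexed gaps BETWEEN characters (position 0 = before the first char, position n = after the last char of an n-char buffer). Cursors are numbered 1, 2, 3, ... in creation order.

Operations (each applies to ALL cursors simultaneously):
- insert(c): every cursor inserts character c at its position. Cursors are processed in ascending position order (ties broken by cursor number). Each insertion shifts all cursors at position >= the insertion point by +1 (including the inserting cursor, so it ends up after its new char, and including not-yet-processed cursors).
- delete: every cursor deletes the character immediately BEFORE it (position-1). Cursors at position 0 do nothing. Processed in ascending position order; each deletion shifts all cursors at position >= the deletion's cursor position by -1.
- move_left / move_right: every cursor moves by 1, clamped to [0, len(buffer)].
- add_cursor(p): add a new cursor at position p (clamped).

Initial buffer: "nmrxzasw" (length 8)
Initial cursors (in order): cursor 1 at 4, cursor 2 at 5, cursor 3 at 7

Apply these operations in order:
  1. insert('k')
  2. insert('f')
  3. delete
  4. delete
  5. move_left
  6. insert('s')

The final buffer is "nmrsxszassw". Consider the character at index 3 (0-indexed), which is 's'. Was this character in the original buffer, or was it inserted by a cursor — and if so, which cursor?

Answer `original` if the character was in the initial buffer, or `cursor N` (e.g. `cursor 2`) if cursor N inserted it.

Answer: cursor 1

Derivation:
After op 1 (insert('k')): buffer="nmrxkzkaskw" (len 11), cursors c1@5 c2@7 c3@10, authorship ....1.2..3.
After op 2 (insert('f')): buffer="nmrxkfzkfaskfw" (len 14), cursors c1@6 c2@9 c3@13, authorship ....11.22..33.
After op 3 (delete): buffer="nmrxkzkaskw" (len 11), cursors c1@5 c2@7 c3@10, authorship ....1.2..3.
After op 4 (delete): buffer="nmrxzasw" (len 8), cursors c1@4 c2@5 c3@7, authorship ........
After op 5 (move_left): buffer="nmrxzasw" (len 8), cursors c1@3 c2@4 c3@6, authorship ........
After op 6 (insert('s')): buffer="nmrsxszassw" (len 11), cursors c1@4 c2@6 c3@9, authorship ...1.2..3..
Authorship (.=original, N=cursor N): . . . 1 . 2 . . 3 . .
Index 3: author = 1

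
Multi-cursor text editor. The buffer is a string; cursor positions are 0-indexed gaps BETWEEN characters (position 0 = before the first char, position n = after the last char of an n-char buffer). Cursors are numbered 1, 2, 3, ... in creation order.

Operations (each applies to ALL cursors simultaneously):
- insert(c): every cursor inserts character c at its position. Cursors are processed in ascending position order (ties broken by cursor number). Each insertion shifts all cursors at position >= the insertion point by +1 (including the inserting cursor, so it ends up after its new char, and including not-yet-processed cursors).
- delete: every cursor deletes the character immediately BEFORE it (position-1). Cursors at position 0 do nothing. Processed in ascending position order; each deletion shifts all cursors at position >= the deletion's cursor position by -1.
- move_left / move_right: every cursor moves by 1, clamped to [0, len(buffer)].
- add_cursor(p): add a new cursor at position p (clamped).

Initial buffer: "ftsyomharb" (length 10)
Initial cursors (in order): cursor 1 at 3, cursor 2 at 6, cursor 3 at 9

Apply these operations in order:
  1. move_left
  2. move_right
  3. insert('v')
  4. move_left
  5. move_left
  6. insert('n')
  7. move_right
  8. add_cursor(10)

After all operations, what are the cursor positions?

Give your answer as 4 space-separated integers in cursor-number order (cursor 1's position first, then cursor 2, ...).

Answer: 4 9 14 10

Derivation:
After op 1 (move_left): buffer="ftsyomharb" (len 10), cursors c1@2 c2@5 c3@8, authorship ..........
After op 2 (move_right): buffer="ftsyomharb" (len 10), cursors c1@3 c2@6 c3@9, authorship ..........
After op 3 (insert('v')): buffer="ftsvyomvharvb" (len 13), cursors c1@4 c2@8 c3@12, authorship ...1...2...3.
After op 4 (move_left): buffer="ftsvyomvharvb" (len 13), cursors c1@3 c2@7 c3@11, authorship ...1...2...3.
After op 5 (move_left): buffer="ftsvyomvharvb" (len 13), cursors c1@2 c2@6 c3@10, authorship ...1...2...3.
After op 6 (insert('n')): buffer="ftnsvyonmvhanrvb" (len 16), cursors c1@3 c2@8 c3@13, authorship ..1.1..2.2..3.3.
After op 7 (move_right): buffer="ftnsvyonmvhanrvb" (len 16), cursors c1@4 c2@9 c3@14, authorship ..1.1..2.2..3.3.
After op 8 (add_cursor(10)): buffer="ftnsvyonmvhanrvb" (len 16), cursors c1@4 c2@9 c4@10 c3@14, authorship ..1.1..2.2..3.3.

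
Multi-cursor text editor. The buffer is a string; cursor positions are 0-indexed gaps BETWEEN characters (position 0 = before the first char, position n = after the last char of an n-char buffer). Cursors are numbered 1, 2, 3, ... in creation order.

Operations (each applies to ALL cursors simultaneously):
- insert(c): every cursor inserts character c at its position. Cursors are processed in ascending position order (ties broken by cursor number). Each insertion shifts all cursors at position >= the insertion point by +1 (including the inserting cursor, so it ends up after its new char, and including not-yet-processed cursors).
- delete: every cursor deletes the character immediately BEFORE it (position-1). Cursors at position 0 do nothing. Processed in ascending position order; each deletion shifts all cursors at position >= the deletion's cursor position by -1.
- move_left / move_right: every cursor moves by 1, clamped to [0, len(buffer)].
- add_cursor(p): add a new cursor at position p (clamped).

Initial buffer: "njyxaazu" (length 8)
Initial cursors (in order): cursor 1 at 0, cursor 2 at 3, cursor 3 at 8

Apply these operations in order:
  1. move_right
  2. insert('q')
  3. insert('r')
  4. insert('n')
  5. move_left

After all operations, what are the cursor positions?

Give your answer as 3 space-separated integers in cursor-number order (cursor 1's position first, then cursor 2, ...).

Answer: 3 9 16

Derivation:
After op 1 (move_right): buffer="njyxaazu" (len 8), cursors c1@1 c2@4 c3@8, authorship ........
After op 2 (insert('q')): buffer="nqjyxqaazuq" (len 11), cursors c1@2 c2@6 c3@11, authorship .1...2....3
After op 3 (insert('r')): buffer="nqrjyxqraazuqr" (len 14), cursors c1@3 c2@8 c3@14, authorship .11...22....33
After op 4 (insert('n')): buffer="nqrnjyxqrnaazuqrn" (len 17), cursors c1@4 c2@10 c3@17, authorship .111...222....333
After op 5 (move_left): buffer="nqrnjyxqrnaazuqrn" (len 17), cursors c1@3 c2@9 c3@16, authorship .111...222....333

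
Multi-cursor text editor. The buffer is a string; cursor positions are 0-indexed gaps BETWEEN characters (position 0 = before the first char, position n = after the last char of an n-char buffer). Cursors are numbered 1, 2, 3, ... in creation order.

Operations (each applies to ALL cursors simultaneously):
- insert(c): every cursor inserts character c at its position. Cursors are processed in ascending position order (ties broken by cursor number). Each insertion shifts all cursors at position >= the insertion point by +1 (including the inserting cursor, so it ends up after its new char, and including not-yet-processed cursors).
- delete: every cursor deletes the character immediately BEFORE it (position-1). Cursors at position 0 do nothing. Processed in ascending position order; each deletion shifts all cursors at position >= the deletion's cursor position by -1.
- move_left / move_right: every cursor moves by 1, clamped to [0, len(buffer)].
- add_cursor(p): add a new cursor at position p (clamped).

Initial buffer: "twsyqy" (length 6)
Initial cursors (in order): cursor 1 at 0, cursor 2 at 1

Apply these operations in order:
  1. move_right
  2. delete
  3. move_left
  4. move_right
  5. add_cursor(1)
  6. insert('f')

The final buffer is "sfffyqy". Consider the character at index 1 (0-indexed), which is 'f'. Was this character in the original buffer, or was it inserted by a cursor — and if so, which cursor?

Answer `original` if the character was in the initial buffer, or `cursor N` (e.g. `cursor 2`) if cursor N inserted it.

After op 1 (move_right): buffer="twsyqy" (len 6), cursors c1@1 c2@2, authorship ......
After op 2 (delete): buffer="syqy" (len 4), cursors c1@0 c2@0, authorship ....
After op 3 (move_left): buffer="syqy" (len 4), cursors c1@0 c2@0, authorship ....
After op 4 (move_right): buffer="syqy" (len 4), cursors c1@1 c2@1, authorship ....
After op 5 (add_cursor(1)): buffer="syqy" (len 4), cursors c1@1 c2@1 c3@1, authorship ....
After op 6 (insert('f')): buffer="sfffyqy" (len 7), cursors c1@4 c2@4 c3@4, authorship .123...
Authorship (.=original, N=cursor N): . 1 2 3 . . .
Index 1: author = 1

Answer: cursor 1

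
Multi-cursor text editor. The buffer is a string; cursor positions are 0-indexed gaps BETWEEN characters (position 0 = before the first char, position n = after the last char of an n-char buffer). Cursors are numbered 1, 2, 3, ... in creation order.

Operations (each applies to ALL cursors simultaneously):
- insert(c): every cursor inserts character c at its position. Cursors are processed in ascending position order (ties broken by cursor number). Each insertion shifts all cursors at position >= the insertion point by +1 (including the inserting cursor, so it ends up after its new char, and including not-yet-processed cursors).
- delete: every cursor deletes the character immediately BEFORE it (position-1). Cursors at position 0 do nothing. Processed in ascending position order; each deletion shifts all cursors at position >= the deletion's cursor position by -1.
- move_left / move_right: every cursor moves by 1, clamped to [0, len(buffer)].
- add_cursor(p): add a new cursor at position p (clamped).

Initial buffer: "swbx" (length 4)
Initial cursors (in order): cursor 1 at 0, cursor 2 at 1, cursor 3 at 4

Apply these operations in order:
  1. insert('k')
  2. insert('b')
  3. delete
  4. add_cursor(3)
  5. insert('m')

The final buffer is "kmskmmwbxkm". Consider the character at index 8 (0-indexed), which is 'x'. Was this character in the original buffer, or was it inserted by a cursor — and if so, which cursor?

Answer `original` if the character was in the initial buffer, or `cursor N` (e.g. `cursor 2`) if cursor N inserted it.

Answer: original

Derivation:
After op 1 (insert('k')): buffer="kskwbxk" (len 7), cursors c1@1 c2@3 c3@7, authorship 1.2...3
After op 2 (insert('b')): buffer="kbskbwbxkb" (len 10), cursors c1@2 c2@5 c3@10, authorship 11.22...33
After op 3 (delete): buffer="kskwbxk" (len 7), cursors c1@1 c2@3 c3@7, authorship 1.2...3
After op 4 (add_cursor(3)): buffer="kskwbxk" (len 7), cursors c1@1 c2@3 c4@3 c3@7, authorship 1.2...3
After op 5 (insert('m')): buffer="kmskmmwbxkm" (len 11), cursors c1@2 c2@6 c4@6 c3@11, authorship 11.224...33
Authorship (.=original, N=cursor N): 1 1 . 2 2 4 . . . 3 3
Index 8: author = original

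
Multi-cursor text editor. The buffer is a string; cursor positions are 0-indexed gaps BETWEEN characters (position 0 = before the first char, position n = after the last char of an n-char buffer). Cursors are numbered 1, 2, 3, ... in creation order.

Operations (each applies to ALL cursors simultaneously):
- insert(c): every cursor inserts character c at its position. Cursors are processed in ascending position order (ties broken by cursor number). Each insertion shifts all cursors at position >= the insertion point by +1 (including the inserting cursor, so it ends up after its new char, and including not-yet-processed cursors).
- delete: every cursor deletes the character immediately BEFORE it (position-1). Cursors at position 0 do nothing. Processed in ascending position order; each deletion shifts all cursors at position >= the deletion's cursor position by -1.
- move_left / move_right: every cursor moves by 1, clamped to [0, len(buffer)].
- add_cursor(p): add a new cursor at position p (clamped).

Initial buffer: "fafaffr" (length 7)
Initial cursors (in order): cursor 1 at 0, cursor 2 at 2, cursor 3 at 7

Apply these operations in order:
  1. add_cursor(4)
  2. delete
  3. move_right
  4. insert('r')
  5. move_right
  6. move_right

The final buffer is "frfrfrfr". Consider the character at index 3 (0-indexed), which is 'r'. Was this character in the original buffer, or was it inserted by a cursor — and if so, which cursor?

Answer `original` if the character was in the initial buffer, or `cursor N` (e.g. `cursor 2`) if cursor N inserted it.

After op 1 (add_cursor(4)): buffer="fafaffr" (len 7), cursors c1@0 c2@2 c4@4 c3@7, authorship .......
After op 2 (delete): buffer="ffff" (len 4), cursors c1@0 c2@1 c4@2 c3@4, authorship ....
After op 3 (move_right): buffer="ffff" (len 4), cursors c1@1 c2@2 c4@3 c3@4, authorship ....
After op 4 (insert('r')): buffer="frfrfrfr" (len 8), cursors c1@2 c2@4 c4@6 c3@8, authorship .1.2.4.3
After op 5 (move_right): buffer="frfrfrfr" (len 8), cursors c1@3 c2@5 c4@7 c3@8, authorship .1.2.4.3
After op 6 (move_right): buffer="frfrfrfr" (len 8), cursors c1@4 c2@6 c3@8 c4@8, authorship .1.2.4.3
Authorship (.=original, N=cursor N): . 1 . 2 . 4 . 3
Index 3: author = 2

Answer: cursor 2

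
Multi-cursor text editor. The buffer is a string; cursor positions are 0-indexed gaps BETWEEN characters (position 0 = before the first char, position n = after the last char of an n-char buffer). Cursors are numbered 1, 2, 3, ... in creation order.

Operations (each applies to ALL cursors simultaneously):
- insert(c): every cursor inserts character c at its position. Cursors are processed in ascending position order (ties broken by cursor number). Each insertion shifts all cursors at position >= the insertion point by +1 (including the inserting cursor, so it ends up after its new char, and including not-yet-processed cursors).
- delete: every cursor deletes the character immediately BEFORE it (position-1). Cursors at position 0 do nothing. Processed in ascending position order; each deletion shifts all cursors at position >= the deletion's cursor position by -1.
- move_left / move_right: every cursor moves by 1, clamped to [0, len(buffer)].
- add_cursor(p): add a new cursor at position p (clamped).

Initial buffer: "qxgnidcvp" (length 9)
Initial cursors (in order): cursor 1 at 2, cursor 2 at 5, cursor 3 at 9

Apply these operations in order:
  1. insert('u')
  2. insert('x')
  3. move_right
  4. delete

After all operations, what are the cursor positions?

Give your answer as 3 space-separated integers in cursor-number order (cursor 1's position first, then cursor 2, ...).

After op 1 (insert('u')): buffer="qxugniudcvpu" (len 12), cursors c1@3 c2@7 c3@12, authorship ..1...2....3
After op 2 (insert('x')): buffer="qxuxgniuxdcvpux" (len 15), cursors c1@4 c2@9 c3@15, authorship ..11...22....33
After op 3 (move_right): buffer="qxuxgniuxdcvpux" (len 15), cursors c1@5 c2@10 c3@15, authorship ..11...22....33
After op 4 (delete): buffer="qxuxniuxcvpu" (len 12), cursors c1@4 c2@8 c3@12, authorship ..11..22...3

Answer: 4 8 12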